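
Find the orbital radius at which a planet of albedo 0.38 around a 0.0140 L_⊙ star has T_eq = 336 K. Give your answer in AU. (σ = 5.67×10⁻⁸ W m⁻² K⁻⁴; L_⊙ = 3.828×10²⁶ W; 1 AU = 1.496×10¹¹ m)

d ≈ 0.0639 AU

L = 0.0140 × 3.828×10²⁶ = 5.36×10²⁴ W.
From T_eq⁴ = L(1−A)/(16πσd²): d = √[L(1−A)/(16πσT_eq⁴)].
d = √[5.36×10²⁴ × 0.62 / (16π × 5.67×10⁻⁸ × (336)⁴)] = 9.56×10⁹ m = 0.0639 AU.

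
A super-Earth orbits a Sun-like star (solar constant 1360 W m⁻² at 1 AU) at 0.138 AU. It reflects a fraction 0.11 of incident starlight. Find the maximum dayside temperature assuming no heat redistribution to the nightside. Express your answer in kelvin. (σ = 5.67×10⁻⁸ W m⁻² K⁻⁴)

T_ss ≈ 1030 K

Flux at 0.138 AU: S = 1360/0.138² = 7.14×10⁴ W m⁻².
With no redistribution each surface element balances locally: S(1−A) = σT⁴.
T = [7.14×10⁴ × 0.89 / 5.67×10⁻⁸]^(1/4) = (1.12×10¹²)^(1/4) = 1030 K.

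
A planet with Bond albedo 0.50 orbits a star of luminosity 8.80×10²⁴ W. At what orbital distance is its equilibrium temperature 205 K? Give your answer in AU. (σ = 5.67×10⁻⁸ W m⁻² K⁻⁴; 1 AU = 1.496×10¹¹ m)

d ≈ 0.198 AU

From T_eq⁴ = L(1−A)/(16πσd²): d = √[L(1−A)/(16πσT_eq⁴)].
d = √[8.80×10²⁴ × 0.50 / (16π × 5.67×10⁻⁸ × (205)⁴)] = 2.96×10¹⁰ m = 0.198 AU.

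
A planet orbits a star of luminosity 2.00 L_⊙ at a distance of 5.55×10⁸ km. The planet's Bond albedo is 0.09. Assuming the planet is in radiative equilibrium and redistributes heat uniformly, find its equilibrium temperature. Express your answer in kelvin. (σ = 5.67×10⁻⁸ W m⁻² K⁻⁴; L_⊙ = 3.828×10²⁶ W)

T_eq ≈ 168 K

d = 5.55×10⁸ km = 5.55×10¹¹ m.
L = 2.00 × 3.828×10²⁶ = 7.66×10²⁶ W.
Flux: S = L/(4πd²) = 7.66×10²⁶/(4π×(5.55×10¹¹)²) = 198 W m⁻².
Energy balance: absorbed = emitted ⇒ πR²·S(1−A) = 4πR²·σT_eq⁴, so T_eq⁴ = S(1−A)/(4σ).
T_eq = [198 × 0.91 / (4 × 5.67×10⁻⁸)]^(1/4) = (7.94×10⁸)^(1/4) = 168 K.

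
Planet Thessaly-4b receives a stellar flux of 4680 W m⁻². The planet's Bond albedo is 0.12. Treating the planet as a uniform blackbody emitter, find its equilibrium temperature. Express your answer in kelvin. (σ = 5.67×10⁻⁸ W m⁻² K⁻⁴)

T_eq ≈ 367 K

Energy balance: absorbed = emitted ⇒ πR²·S(1−A) = 4πR²·σT_eq⁴, so T_eq⁴ = S(1−A)/(4σ).
T_eq = [4680 × 0.88 / (4 × 5.67×10⁻⁸)]^(1/4) = (1.82×10¹⁰)^(1/4) = 367 K.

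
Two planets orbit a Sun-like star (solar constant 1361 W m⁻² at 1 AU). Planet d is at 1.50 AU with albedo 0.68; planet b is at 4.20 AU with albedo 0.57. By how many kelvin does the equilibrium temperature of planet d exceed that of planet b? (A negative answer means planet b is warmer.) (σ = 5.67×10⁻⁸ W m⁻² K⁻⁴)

ΔT ≈ 60.9 K

T_eq = [S₀(1−A)/(4σd²)]^(1/4), so T ∝ (1−A)^(1/4) / √d.
T₁ = [1361×0.32/(4×5.67×10⁻⁸×1.50²)]^(1/4) = 170.92 K.
T₂ = [1361×0.43/(4×5.67×10⁻⁸×4.20²)]^(1/4) = 109.98 K.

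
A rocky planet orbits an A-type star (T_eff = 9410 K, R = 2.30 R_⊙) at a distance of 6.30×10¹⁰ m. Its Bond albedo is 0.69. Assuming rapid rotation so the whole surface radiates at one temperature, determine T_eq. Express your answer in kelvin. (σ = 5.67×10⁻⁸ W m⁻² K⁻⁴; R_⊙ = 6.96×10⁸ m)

R_⋆ = 2.30 × 6.96×10⁸ = 1.60×10⁹ m.
L = 4πR_⋆²σT_⋆⁴ = 4π(1.60×10⁹)² × 5.67×10⁻⁸ × (9410)⁴ = 1.43×10²⁸ W.
S = L/(4πd²) = 2.87×10⁵ W m⁻².
Energy balance: absorbed = emitted ⇒ πR²·S(1−A) = 4πR²·σT_eq⁴, so T_eq⁴ = S(1−A)/(4σ).
T_eq = [2.87×10⁵ × 0.31 / (4 × 5.67×10⁻⁸)]^(1/4) = (3.92×10¹¹)^(1/4) = 791 K.

T_eq ≈ 791 K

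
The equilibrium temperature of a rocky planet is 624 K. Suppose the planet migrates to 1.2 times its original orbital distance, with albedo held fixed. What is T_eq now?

T_eq ∝ L^(1/4) · d^(−1/2).
T′ = 624 / 1.2^(1/2) = 570 K.

T_eq ≈ 570 K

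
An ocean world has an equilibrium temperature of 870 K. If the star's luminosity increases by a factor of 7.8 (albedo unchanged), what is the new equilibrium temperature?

T_eq ∝ L^(1/4) · d^(−1/2).
T′ = 870 × 7.8^(1/4) = 1450 K.

T_eq ≈ 1450 K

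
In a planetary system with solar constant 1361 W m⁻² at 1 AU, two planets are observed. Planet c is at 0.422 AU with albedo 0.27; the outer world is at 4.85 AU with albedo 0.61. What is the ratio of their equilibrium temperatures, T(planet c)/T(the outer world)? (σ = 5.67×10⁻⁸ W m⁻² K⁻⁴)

T_eq = [S₀(1−A)/(4σd²)]^(1/4), so T ∝ (1−A)^(1/4) / √d.
T₁ = [1361×0.73/(4×5.67×10⁻⁸×0.422²)]^(1/4) = 396.03 K.
T₂ = [1361×0.39/(4×5.67×10⁻⁸×4.85²)]^(1/4) = 99.87 K.

T₁/T₂ ≈ 3.965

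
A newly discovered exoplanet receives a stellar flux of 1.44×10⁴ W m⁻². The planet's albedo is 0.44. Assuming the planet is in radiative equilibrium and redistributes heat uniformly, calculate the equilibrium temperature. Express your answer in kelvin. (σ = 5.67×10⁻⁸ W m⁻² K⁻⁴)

Energy balance: absorbed = emitted ⇒ πR²·S(1−A) = 4πR²·σT_eq⁴, so T_eq⁴ = S(1−A)/(4σ).
T_eq = [1.44×10⁴ × 0.56 / (4 × 5.67×10⁻⁸)]^(1/4) = (3.56×10¹⁰)^(1/4) = 434 K.

T_eq ≈ 434 K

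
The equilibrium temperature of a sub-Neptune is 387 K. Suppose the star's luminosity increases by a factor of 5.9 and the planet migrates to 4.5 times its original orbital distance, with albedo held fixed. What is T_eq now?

T_eq ≈ 284 K

T_eq ∝ L^(1/4) · d^(−1/2).
T′ = 387 × 5.9^(1/4) / 4.5^(1/2) = 284 K.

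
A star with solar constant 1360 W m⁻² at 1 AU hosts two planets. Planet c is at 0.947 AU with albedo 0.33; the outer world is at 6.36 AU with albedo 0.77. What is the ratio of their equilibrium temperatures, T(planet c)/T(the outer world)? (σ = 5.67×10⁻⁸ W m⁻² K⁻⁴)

T₁/T₂ ≈ 3.386

T_eq = [S₀(1−A)/(4σd²)]^(1/4), so T ∝ (1−A)^(1/4) / √d.
T₁ = [1360×0.67/(4×5.67×10⁻⁸×0.947²)]^(1/4) = 258.71 K.
T₂ = [1360×0.23/(4×5.67×10⁻⁸×6.36²)]^(1/4) = 76.41 K.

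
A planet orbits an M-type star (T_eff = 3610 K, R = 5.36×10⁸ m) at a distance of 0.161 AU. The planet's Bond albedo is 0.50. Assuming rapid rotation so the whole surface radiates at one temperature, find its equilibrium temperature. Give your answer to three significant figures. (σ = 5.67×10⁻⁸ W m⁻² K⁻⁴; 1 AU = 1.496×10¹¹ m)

d = 0.161 AU = 2.41×10¹⁰ m.
L = 4πR_⋆²σT_⋆⁴ = 4π(5.36×10⁸)² × 5.67×10⁻⁸ × (3610)⁴ = 3.48×10²⁵ W.
S = L/(4πd²) = 4770 W m⁻².
Energy balance: absorbed = emitted ⇒ πR²·S(1−A) = 4πR²·σT_eq⁴, so T_eq⁴ = S(1−A)/(4σ).
T_eq = [4770 × 0.50 / (4 × 5.67×10⁻⁸)]^(1/4) = (1.05×10¹⁰)^(1/4) = 320 K.

T_eq ≈ 320 K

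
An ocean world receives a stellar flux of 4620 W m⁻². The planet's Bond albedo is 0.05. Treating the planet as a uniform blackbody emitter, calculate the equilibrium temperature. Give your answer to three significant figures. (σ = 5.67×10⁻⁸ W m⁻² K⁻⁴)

T_eq ≈ 373 K

Energy balance: absorbed = emitted ⇒ πR²·S(1−A) = 4πR²·σT_eq⁴, so T_eq⁴ = S(1−A)/(4σ).
T_eq = [4620 × 0.95 / (4 × 5.67×10⁻⁸)]^(1/4) = (1.94×10¹⁰)^(1/4) = 373 K.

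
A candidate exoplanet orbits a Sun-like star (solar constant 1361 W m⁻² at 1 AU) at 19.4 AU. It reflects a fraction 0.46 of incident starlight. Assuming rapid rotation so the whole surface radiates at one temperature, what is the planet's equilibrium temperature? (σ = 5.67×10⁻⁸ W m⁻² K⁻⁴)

T_eq ≈ 54.2 K

Flux at 19.4 AU: S = 1361/19.4² = 3.62 W m⁻².
Energy balance: absorbed = emitted ⇒ πR²·S(1−A) = 4πR²·σT_eq⁴, so T_eq⁴ = S(1−A)/(4σ).
T_eq = [3.62 × 0.54 / (4 × 5.67×10⁻⁸)]^(1/4) = (8.61×10⁶)^(1/4) = 54.2 K.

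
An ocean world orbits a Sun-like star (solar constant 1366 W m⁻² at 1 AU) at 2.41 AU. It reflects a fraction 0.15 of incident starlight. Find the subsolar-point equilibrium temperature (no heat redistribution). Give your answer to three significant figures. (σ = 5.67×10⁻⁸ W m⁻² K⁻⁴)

T_ss ≈ 244 K

Flux at 2.41 AU: S = 1366/2.41² = 235 W m⁻².
At the subsolar point the surface absorbs S(1−A) and emits σT⁴ per unit area — no factor of 4, since only the local patch is in balance.
T = [235 × 0.85 / 5.67×10⁻⁸]^(1/4) = (3.53×10⁹)^(1/4) = 244 K.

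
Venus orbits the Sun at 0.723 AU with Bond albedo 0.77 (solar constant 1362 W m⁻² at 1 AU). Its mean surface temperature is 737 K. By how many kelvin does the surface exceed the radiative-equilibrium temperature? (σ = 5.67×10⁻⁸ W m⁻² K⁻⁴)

S = 1362/0.723² = 2606 W m⁻².
T_eq = [S(1−A)/(4σ)]^(1/4) = [2606×0.23/(4×5.67×10⁻⁸)]^(1/4) = 226.7 K.
ΔT = T_surf − T_eq = 737 − 226.7.

ΔT ≈ 510.3 K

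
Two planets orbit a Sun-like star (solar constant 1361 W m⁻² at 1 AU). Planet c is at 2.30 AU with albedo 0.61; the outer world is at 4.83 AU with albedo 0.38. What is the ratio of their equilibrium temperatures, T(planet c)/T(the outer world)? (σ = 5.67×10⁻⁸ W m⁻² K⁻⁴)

T₁/T₂ ≈ 1.291

T_eq = [S₀(1−A)/(4σd²)]^(1/4), so T ∝ (1−A)^(1/4) / √d.
T₁ = [1361×0.39/(4×5.67×10⁻⁸×2.30²)]^(1/4) = 145.03 K.
T₂ = [1361×0.62/(4×5.67×10⁻⁸×4.83²)]^(1/4) = 112.38 K.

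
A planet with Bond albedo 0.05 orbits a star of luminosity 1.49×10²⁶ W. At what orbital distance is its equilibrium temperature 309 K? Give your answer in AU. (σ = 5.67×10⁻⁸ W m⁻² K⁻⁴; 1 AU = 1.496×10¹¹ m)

From T_eq⁴ = L(1−A)/(16πσd²): d = √[L(1−A)/(16πσT_eq⁴)].
d = √[1.49×10²⁶ × 0.95 / (16π × 5.67×10⁻⁸ × (309)⁴)] = 7.38×10¹⁰ m = 0.493 AU.

d ≈ 0.493 AU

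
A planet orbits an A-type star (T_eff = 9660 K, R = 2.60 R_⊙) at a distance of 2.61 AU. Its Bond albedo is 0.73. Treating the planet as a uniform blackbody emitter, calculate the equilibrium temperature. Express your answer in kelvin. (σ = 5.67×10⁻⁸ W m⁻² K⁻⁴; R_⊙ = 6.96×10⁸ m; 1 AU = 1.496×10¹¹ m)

T_eq ≈ 335 K

R_⋆ = 2.60 × 6.96×10⁸ = 1.81×10⁹ m.
d = 2.61 AU = 3.90×10¹¹ m.
L = 4πR_⋆²σT_⋆⁴ = 4π(1.81×10⁹)² × 5.67×10⁻⁸ × (9660)⁴ = 2.03×10²⁸ W.
S = L/(4πd²) = 1.06×10⁴ W m⁻².
Energy balance: absorbed = emitted ⇒ πR²·S(1−A) = 4πR²·σT_eq⁴, so T_eq⁴ = S(1−A)/(4σ).
T_eq = [1.06×10⁴ × 0.27 / (4 × 5.67×10⁻⁸)]^(1/4) = (1.26×10¹⁰)^(1/4) = 335 K.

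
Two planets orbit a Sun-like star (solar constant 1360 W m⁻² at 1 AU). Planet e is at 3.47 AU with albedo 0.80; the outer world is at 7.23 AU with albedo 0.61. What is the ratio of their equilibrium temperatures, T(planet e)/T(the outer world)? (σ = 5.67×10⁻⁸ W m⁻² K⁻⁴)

T₁/T₂ ≈ 1.222

T_eq = [S₀(1−A)/(4σd²)]^(1/4), so T ∝ (1−A)^(1/4) / √d.
T₁ = [1360×0.20/(4×5.67×10⁻⁸×3.47²)]^(1/4) = 99.90 K.
T₂ = [1360×0.39/(4×5.67×10⁻⁸×7.23²)]^(1/4) = 81.78 K.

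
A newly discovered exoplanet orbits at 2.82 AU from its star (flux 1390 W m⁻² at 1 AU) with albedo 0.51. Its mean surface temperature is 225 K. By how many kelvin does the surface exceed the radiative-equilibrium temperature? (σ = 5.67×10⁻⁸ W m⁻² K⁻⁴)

ΔT ≈ 85.6 K

S = 1390/2.82² = 174.8 W m⁻².
T_eq = [S(1−A)/(4σ)]^(1/4) = [174.8×0.49/(4×5.67×10⁻⁸)]^(1/4) = 139.4 K.
ΔT = T_surf − T_eq = 225 − 139.4.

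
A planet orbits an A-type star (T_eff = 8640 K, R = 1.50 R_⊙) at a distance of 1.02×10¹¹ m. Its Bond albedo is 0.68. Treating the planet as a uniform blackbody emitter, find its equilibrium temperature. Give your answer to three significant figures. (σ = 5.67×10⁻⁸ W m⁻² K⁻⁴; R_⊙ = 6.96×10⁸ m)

T_eq ≈ 465 K

R_⋆ = 1.50 × 6.96×10⁸ = 1.04×10⁹ m.
L = 4πR_⋆²σT_⋆⁴ = 4π(1.04×10⁹)² × 5.67×10⁻⁸ × (8640)⁴ = 4.33×10²⁷ W.
S = L/(4πd²) = 3.31×10⁴ W m⁻².
Energy balance: absorbed = emitted ⇒ πR²·S(1−A) = 4πR²·σT_eq⁴, so T_eq⁴ = S(1−A)/(4σ).
T_eq = [3.31×10⁴ × 0.32 / (4 × 5.67×10⁻⁸)]^(1/4) = (4.67×10¹⁰)^(1/4) = 465 K.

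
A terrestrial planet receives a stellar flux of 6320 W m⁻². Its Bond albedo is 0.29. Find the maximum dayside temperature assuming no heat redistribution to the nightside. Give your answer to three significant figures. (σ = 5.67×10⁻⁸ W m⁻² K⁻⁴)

T_ss ≈ 530 K

With no redistribution each surface element balances locally: S(1−A) = σT⁴.
T = [6320 × 0.71 / 5.67×10⁻⁸]^(1/4) = (7.91×10¹⁰)^(1/4) = 530 K.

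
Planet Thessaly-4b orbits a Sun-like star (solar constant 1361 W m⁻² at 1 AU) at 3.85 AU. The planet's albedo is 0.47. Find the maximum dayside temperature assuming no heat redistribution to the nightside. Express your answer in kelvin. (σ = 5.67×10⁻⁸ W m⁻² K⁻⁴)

T_ss ≈ 171 K

Flux at 3.85 AU: S = 1361/3.85² = 91.8 W m⁻².
With no redistribution each surface element balances locally: S(1−A) = σT⁴.
T = [91.8 × 0.53 / 5.67×10⁻⁸]^(1/4) = (8.58×10⁸)^(1/4) = 171 K.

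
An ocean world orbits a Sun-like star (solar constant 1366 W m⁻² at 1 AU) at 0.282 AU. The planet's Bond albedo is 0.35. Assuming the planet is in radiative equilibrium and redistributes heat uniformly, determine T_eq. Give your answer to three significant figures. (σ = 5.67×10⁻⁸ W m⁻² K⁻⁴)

Flux at 0.282 AU: S = 1366/0.282² = 1.72×10⁴ W m⁻².
Energy balance: absorbed = emitted ⇒ πR²·S(1−A) = 4πR²·σT_eq⁴, so T_eq⁴ = S(1−A)/(4σ).
T_eq = [1.72×10⁴ × 0.65 / (4 × 5.67×10⁻⁸)]^(1/4) = (4.92×10¹⁰)^(1/4) = 471 K.

T_eq ≈ 471 K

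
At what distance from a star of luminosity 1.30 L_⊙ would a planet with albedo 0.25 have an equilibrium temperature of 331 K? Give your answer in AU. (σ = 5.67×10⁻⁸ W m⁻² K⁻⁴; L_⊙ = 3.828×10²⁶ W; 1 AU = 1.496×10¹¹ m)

d ≈ 0.698 AU

L = 1.30 × 3.828×10²⁶ = 4.98×10²⁶ W.
From T_eq⁴ = L(1−A)/(16πσd²): d = √[L(1−A)/(16πσT_eq⁴)].
d = √[4.98×10²⁶ × 0.75 / (16π × 5.67×10⁻⁸ × (331)⁴)] = 1.04×10¹¹ m = 0.698 AU.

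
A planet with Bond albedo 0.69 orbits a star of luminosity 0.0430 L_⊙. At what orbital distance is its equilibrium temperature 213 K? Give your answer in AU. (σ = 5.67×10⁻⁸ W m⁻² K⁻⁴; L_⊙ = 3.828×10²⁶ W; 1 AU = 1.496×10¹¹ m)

L = 0.0430 × 3.828×10²⁶ = 1.65×10²⁵ W.
From T_eq⁴ = L(1−A)/(16πσd²): d = √[L(1−A)/(16πσT_eq⁴)].
d = √[1.65×10²⁵ × 0.31 / (16π × 5.67×10⁻⁸ × (213)⁴)] = 2.95×10¹⁰ m = 0.197 AU.

d ≈ 0.197 AU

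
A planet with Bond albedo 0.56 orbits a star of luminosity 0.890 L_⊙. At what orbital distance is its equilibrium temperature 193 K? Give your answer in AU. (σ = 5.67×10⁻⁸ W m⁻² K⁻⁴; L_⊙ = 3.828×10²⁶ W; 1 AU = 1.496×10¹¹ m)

d ≈ 1.30 AU

L = 0.890 × 3.828×10²⁶ = 3.41×10²⁶ W.
From T_eq⁴ = L(1−A)/(16πσd²): d = √[L(1−A)/(16πσT_eq⁴)].
d = √[3.41×10²⁶ × 0.44 / (16π × 5.67×10⁻⁸ × (193)⁴)] = 1.95×10¹¹ m = 1.30 AU.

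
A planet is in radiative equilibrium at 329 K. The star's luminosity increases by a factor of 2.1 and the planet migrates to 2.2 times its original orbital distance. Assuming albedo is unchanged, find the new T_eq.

T_eq ≈ 267 K

T_eq ∝ L^(1/4) · d^(−1/2).
T′ = 329 × 2.1^(1/4) / 2.2^(1/2) = 267 K.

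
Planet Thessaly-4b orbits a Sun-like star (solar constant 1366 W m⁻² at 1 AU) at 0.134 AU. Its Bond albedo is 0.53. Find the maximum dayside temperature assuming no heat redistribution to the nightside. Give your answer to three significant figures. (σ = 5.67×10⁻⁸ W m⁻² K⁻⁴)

T_ss ≈ 891 K

Flux at 0.134 AU: S = 1366/0.134² = 7.61×10⁴ W m⁻².
With no redistribution each surface element balances locally: S(1−A) = σT⁴.
T = [7.61×10⁴ × 0.47 / 5.67×10⁻⁸]^(1/4) = (6.31×10¹¹)^(1/4) = 891 K.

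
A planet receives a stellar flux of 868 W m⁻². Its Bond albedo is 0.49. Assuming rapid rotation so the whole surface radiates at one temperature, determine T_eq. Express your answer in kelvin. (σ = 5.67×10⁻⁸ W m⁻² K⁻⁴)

T_eq ≈ 210 K

Energy balance: absorbed = emitted ⇒ πR²·S(1−A) = 4πR²·σT_eq⁴, so T_eq⁴ = S(1−A)/(4σ).
T_eq = [868 × 0.51 / (4 × 5.67×10⁻⁸)]^(1/4) = (1.95×10⁹)^(1/4) = 210 K.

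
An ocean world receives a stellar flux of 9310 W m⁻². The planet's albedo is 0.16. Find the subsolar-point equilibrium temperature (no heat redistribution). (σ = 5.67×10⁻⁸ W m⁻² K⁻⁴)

T_ss ≈ 609 K

At the subsolar point the surface absorbs S(1−A) and emits σT⁴ per unit area — no factor of 4, since only the local patch is in balance.
T = [9310 × 0.84 / 5.67×10⁻⁸]^(1/4) = (1.38×10¹¹)^(1/4) = 609 K.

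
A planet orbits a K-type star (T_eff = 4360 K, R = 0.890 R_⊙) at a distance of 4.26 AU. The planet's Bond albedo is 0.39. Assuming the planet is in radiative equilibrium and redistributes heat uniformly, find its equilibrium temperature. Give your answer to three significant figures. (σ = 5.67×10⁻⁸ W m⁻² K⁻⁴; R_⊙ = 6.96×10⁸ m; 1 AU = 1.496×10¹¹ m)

T_eq ≈ 84.9 K

R_⋆ = 0.890 × 6.96×10⁸ = 6.19×10⁸ m.
d = 4.26 AU = 6.37×10¹¹ m.
L = 4πR_⋆²σT_⋆⁴ = 4π(6.19×10⁸)² × 5.67×10⁻⁸ × (4360)⁴ = 9.88×10²⁵ W.
S = L/(4πd²) = 19.4 W m⁻².
Energy balance: absorbed = emitted ⇒ πR²·S(1−A) = 4πR²·σT_eq⁴, so T_eq⁴ = S(1−A)/(4σ).
T_eq = [19.4 × 0.61 / (4 × 5.67×10⁻⁸)]^(1/4) = (5.21×10⁷)^(1/4) = 84.9 K.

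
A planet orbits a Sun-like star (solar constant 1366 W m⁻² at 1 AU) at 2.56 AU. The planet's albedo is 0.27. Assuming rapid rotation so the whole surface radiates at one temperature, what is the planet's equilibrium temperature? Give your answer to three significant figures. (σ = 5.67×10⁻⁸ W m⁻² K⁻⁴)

T_eq ≈ 161 K

Flux at 2.56 AU: S = 1366/2.56² = 208 W m⁻².
Energy balance: absorbed = emitted ⇒ πR²·S(1−A) = 4πR²·σT_eq⁴, so T_eq⁴ = S(1−A)/(4σ).
T_eq = [208 × 0.73 / (4 × 5.67×10⁻⁸)]^(1/4) = (6.71×10⁸)^(1/4) = 161 K.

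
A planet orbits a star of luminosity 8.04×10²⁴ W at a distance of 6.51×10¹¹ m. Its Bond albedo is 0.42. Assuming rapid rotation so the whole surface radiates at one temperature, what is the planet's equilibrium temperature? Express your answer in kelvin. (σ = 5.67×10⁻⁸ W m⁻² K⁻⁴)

T_eq ≈ 44.3 K

Flux: S = L/(4πd²) = 8.04×10²⁴/(4π×(6.51×10¹¹)²) = 1.51 W m⁻².
Energy balance: absorbed = emitted ⇒ πR²·S(1−A) = 4πR²·σT_eq⁴, so T_eq⁴ = S(1−A)/(4σ).
T_eq = [1.51 × 0.58 / (4 × 5.67×10⁻⁸)]^(1/4) = (3.86×10⁶)^(1/4) = 44.3 K.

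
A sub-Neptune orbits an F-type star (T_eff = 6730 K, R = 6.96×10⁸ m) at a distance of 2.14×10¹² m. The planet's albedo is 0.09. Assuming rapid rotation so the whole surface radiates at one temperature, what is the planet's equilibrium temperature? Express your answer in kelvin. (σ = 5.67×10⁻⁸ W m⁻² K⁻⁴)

L = 4πR_⋆²σT_⋆⁴ = 4π(6.96×10⁸)² × 5.67×10⁻⁸ × (6730)⁴ = 7.08×10²⁶ W.
S = L/(4πd²) = 12.3 W m⁻².
Energy balance: absorbed = emitted ⇒ πR²·S(1−A) = 4πR²·σT_eq⁴, so T_eq⁴ = S(1−A)/(4σ).
T_eq = [12.3 × 0.91 / (4 × 5.67×10⁻⁸)]^(1/4) = (4.94×10⁷)^(1/4) = 83.8 K.

T_eq ≈ 83.8 K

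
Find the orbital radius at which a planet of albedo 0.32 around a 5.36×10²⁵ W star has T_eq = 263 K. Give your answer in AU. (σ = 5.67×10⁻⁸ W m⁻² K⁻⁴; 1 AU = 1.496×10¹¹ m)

From T_eq⁴ = L(1−A)/(16πσd²): d = √[L(1−A)/(16πσT_eq⁴)].
d = √[5.36×10²⁵ × 0.68 / (16π × 5.67×10⁻⁸ × (263)⁴)] = 5.17×10¹⁰ m = 0.346 AU.

d ≈ 0.346 AU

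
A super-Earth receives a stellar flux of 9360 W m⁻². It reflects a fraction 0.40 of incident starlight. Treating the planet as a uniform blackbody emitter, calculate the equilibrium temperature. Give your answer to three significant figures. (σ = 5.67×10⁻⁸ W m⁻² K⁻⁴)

Energy balance: absorbed = emitted ⇒ πR²·S(1−A) = 4πR²·σT_eq⁴, so T_eq⁴ = S(1−A)/(4σ).
T_eq = [9360 × 0.60 / (4 × 5.67×10⁻⁸)]^(1/4) = (2.48×10¹⁰)^(1/4) = 397 K.

T_eq ≈ 397 K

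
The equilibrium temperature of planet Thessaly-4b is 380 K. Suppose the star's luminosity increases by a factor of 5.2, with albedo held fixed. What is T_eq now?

T_eq ≈ 574 K

T_eq ∝ L^(1/4) · d^(−1/2).
T′ = 380 × 5.2^(1/4) = 574 K.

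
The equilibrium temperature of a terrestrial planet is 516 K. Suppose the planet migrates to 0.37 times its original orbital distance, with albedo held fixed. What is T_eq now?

T_eq ∝ L^(1/4) · d^(−1/2).
T′ = 516 / 0.37^(1/2) = 848 K.

T_eq ≈ 848 K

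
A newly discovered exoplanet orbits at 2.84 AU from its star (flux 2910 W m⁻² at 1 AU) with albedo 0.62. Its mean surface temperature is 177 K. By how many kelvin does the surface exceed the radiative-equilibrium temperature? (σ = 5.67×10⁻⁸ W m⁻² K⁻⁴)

S = 2910/2.84² = 360.8 W m⁻².
T_eq = [S(1−A)/(4σ)]^(1/4) = [360.8×0.38/(4×5.67×10⁻⁸)]^(1/4) = 156.8 K.
ΔT = T_surf − T_eq = 177 − 156.8.

ΔT ≈ 20.2 K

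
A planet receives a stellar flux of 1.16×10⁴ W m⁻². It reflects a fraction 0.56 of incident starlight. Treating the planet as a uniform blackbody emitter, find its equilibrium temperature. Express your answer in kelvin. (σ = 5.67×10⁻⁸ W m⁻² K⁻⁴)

T_eq ≈ 387 K

Energy balance: absorbed = emitted ⇒ πR²·S(1−A) = 4πR²·σT_eq⁴, so T_eq⁴ = S(1−A)/(4σ).
T_eq = [1.16×10⁴ × 0.44 / (4 × 5.67×10⁻⁸)]^(1/4) = (2.25×10¹⁰)^(1/4) = 387 K.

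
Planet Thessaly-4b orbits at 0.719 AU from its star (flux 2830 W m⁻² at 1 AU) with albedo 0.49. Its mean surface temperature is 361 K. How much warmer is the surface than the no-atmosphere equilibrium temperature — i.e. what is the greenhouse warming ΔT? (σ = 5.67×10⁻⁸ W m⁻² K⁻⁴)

ΔT ≈ 27.9 K

S = 2830/0.719² = 5474 W m⁻².
T_eq = [S(1−A)/(4σ)]^(1/4) = [5474×0.51/(4×5.67×10⁻⁸)]^(1/4) = 333.1 K.
ΔT = T_surf − T_eq = 361 − 333.1.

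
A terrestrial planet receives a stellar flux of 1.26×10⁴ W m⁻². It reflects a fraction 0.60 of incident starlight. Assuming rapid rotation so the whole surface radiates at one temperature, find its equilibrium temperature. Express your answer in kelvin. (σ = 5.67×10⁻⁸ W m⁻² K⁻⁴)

Energy balance: absorbed = emitted ⇒ πR²·S(1−A) = 4πR²·σT_eq⁴, so T_eq⁴ = S(1−A)/(4σ).
T_eq = [1.26×10⁴ × 0.40 / (4 × 5.67×10⁻⁸)]^(1/4) = (2.22×10¹⁰)^(1/4) = 386 K.

T_eq ≈ 386 K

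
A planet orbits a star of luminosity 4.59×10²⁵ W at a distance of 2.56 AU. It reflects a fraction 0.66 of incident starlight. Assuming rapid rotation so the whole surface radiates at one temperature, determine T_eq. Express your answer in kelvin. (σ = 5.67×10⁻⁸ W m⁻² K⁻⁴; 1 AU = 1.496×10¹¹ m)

T_eq ≈ 78.2 K

d = 2.56 AU = 3.83×10¹¹ m.
Flux: S = L/(4πd²) = 4.59×10²⁵/(4π×(3.83×10¹¹)²) = 24.9 W m⁻².
Energy balance: absorbed = emitted ⇒ πR²·S(1−A) = 4πR²·σT_eq⁴, so T_eq⁴ = S(1−A)/(4σ).
T_eq = [24.9 × 0.34 / (4 × 5.67×10⁻⁸)]^(1/4) = (3.73×10⁷)^(1/4) = 78.2 K.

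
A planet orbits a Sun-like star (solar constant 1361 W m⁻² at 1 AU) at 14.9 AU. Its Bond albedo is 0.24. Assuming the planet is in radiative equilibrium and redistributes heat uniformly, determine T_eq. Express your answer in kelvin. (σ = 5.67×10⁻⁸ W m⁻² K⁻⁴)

T_eq ≈ 67.3 K

Flux at 14.9 AU: S = 1361/14.9² = 6.13 W m⁻².
Energy balance: absorbed = emitted ⇒ πR²·S(1−A) = 4πR²·σT_eq⁴, so T_eq⁴ = S(1−A)/(4σ).
T_eq = [6.13 × 0.76 / (4 × 5.67×10⁻⁸)]^(1/4) = (2.05×10⁷)^(1/4) = 67.3 K.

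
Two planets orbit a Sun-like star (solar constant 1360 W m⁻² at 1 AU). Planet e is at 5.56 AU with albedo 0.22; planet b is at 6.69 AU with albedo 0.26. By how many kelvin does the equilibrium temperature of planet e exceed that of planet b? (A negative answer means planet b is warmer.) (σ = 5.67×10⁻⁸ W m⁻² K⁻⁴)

ΔT ≈ 11.1 K

T_eq = [S₀(1−A)/(4σd²)]^(1/4), so T ∝ (1−A)^(1/4) / √d.
T₁ = [1360×0.78/(4×5.67×10⁻⁸×5.56²)]^(1/4) = 110.91 K.
T₂ = [1360×0.74/(4×5.67×10⁻⁸×6.69²)]^(1/4) = 99.79 K.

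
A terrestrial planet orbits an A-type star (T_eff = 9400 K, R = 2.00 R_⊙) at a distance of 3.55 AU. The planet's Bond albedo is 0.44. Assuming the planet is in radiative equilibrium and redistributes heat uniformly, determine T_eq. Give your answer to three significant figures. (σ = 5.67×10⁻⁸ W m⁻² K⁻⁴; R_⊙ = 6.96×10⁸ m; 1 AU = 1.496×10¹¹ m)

T_eq ≈ 294 K

R_⋆ = 2.00 × 6.96×10⁸ = 1.39×10⁹ m.
d = 3.55 AU = 5.31×10¹¹ m.
L = 4πR_⋆²σT_⋆⁴ = 4π(1.39×10⁹)² × 5.67×10⁻⁸ × (9400)⁴ = 1.08×10²⁸ W.
S = L/(4πd²) = 3040 W m⁻².
Energy balance: absorbed = emitted ⇒ πR²·S(1−A) = 4πR²·σT_eq⁴, so T_eq⁴ = S(1−A)/(4σ).
T_eq = [3040 × 0.56 / (4 × 5.67×10⁻⁸)]^(1/4) = (7.51×10⁹)^(1/4) = 294 K.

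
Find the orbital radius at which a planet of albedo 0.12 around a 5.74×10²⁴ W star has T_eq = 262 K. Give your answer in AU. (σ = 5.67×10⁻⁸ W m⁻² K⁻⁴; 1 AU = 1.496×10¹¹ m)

From T_eq⁴ = L(1−A)/(16πσd²): d = √[L(1−A)/(16πσT_eq⁴)].
d = √[5.74×10²⁴ × 0.88 / (16π × 5.67×10⁻⁸ × (262)⁴)] = 1.94×10¹⁰ m = 0.130 AU.

d ≈ 0.130 AU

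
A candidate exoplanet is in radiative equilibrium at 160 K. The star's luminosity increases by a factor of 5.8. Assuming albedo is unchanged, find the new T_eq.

T_eq ∝ L^(1/4) · d^(−1/2).
T′ = 160 × 5.8^(1/4) = 248 K.

T_eq ≈ 248 K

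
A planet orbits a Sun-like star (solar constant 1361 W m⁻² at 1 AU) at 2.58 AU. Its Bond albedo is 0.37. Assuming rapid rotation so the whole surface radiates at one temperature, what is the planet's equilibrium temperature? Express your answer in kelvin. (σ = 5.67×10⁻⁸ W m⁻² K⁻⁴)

Flux at 2.58 AU: S = 1361/2.58² = 204 W m⁻².
Energy balance: absorbed = emitted ⇒ πR²·S(1−A) = 4πR²·σT_eq⁴, so T_eq⁴ = S(1−A)/(4σ).
T_eq = [204 × 0.63 / (4 × 5.67×10⁻⁸)]^(1/4) = (5.68×10⁸)^(1/4) = 154 K.

T_eq ≈ 154 K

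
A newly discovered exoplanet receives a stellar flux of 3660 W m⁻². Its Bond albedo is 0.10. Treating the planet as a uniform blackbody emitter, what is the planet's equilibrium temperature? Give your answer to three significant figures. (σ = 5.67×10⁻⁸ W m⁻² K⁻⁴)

T_eq ≈ 347 K

Energy balance: absorbed = emitted ⇒ πR²·S(1−A) = 4πR²·σT_eq⁴, so T_eq⁴ = S(1−A)/(4σ).
T_eq = [3660 × 0.90 / (4 × 5.67×10⁻⁸)]^(1/4) = (1.45×10¹⁰)^(1/4) = 347 K.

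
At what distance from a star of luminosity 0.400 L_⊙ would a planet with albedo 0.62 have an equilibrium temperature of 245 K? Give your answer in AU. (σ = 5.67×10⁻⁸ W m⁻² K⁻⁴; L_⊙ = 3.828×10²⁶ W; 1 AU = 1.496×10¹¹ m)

d ≈ 0.503 AU

L = 0.400 × 3.828×10²⁶ = 1.53×10²⁶ W.
From T_eq⁴ = L(1−A)/(16πσd²): d = √[L(1−A)/(16πσT_eq⁴)].
d = √[1.53×10²⁶ × 0.38 / (16π × 5.67×10⁻⁸ × (245)⁴)] = 7.53×10¹⁰ m = 0.503 AU.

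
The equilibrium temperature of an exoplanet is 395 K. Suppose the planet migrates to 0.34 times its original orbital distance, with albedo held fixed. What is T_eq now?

T_eq ≈ 677 K

T_eq ∝ L^(1/4) · d^(−1/2).
T′ = 395 / 0.34^(1/2) = 677 K.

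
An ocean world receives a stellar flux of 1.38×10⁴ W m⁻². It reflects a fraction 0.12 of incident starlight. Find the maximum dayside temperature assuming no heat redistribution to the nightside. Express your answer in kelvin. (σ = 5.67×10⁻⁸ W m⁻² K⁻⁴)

With no redistribution each surface element balances locally: S(1−A) = σT⁴.
T = [1.38×10⁴ × 0.88 / 5.67×10⁻⁸]^(1/4) = (2.14×10¹¹)^(1/4) = 680 K.

T_ss ≈ 680 K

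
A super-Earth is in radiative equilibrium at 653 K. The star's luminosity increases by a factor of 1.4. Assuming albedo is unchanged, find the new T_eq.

T_eq ∝ L^(1/4) · d^(−1/2).
T′ = 653 × 1.4^(1/4) = 710 K.

T_eq ≈ 710 K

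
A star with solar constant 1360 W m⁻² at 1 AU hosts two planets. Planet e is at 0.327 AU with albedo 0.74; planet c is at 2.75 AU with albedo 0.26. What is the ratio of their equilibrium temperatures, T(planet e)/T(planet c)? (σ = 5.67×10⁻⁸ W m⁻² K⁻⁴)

T_eq = [S₀(1−A)/(4σd²)]^(1/4), so T ∝ (1−A)^(1/4) / √d.
T₁ = [1360×0.26/(4×5.67×10⁻⁸×0.327²)]^(1/4) = 347.49 K.
T₂ = [1360×0.74/(4×5.67×10⁻⁸×2.75²)]^(1/4) = 155.64 K.

T₁/T₂ ≈ 2.233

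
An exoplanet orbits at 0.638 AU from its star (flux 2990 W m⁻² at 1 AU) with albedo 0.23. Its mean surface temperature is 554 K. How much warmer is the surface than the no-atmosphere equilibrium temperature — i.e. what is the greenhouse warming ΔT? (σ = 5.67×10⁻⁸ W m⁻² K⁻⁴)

S = 2990/0.638² = 7346 W m⁻².
T_eq = [S(1−A)/(4σ)]^(1/4) = [7346×0.77/(4×5.67×10⁻⁸)]^(1/4) = 397.4 K.
ΔT = T_surf − T_eq = 554 − 397.4.

ΔT ≈ 156.6 K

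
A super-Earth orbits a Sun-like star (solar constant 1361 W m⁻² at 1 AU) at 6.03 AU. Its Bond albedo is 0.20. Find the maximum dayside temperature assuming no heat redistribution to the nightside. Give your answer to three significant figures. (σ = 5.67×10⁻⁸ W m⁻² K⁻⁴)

Flux at 6.03 AU: S = 1361/6.03² = 37.4 W m⁻².
With no redistribution each surface element balances locally: S(1−A) = σT⁴.
T = [37.4 × 0.80 / 5.67×10⁻⁸]^(1/4) = (5.28×10⁸)^(1/4) = 152 K.

T_ss ≈ 152 K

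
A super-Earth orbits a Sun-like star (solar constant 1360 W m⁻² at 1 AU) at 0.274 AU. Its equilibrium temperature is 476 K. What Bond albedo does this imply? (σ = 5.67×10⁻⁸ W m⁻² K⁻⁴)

Flux at 0.274 AU: S = 1360/0.274² = 1.81×10⁴ W m⁻².
From T_eq⁴ = S(1−A)/(4σ): 1−A = 4σT_eq⁴/S.
1−A = 4 × 5.67×10⁻⁸ × (476)⁴ / 1.81×10⁴ = 0.643.

A ≈ 0.36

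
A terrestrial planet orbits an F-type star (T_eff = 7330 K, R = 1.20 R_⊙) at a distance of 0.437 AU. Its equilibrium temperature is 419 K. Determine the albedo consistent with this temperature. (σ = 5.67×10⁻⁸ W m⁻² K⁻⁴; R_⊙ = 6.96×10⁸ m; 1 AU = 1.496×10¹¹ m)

R_⋆ = 1.20 × 6.96×10⁸ = 8.35×10⁸ m.
d = 0.437 AU = 6.54×10¹⁰ m.
L = 4πR_⋆²σT_⋆⁴ = 4π(8.35×10⁸)² × 5.67×10⁻⁸ × (7330)⁴ = 1.43×10²⁷ W.
S = L/(4πd²) = 2.67×10⁴ W m⁻².
From T_eq⁴ = S(1−A)/(4σ): 1−A = 4σT_eq⁴/S.
1−A = 4 × 5.67×10⁻⁸ × (419)⁴ / 2.67×10⁴ = 0.262.

A ≈ 0.74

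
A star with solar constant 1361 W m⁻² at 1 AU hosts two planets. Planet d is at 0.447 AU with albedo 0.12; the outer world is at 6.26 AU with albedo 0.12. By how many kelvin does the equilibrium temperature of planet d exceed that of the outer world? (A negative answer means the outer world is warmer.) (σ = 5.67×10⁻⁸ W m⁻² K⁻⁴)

ΔT ≈ 295.5 K

T_eq = [S₀(1−A)/(4σd²)]^(1/4), so T ∝ (1−A)^(1/4) / √d.
T₁ = [1361×0.88/(4×5.67×10⁻⁸×0.447²)]^(1/4) = 403.20 K.
T₂ = [1361×0.88/(4×5.67×10⁻⁸×6.26²)]^(1/4) = 107.74 K.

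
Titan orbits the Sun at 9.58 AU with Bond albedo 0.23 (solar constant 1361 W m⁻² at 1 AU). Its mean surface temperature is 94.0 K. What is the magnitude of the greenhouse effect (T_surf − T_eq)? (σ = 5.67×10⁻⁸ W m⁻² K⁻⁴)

ΔT ≈ 9.8 K

S = 1361/9.58² = 14.83 W m⁻².
T_eq = [S(1−A)/(4σ)]^(1/4) = [14.83×0.77/(4×5.67×10⁻⁸)]^(1/4) = 84.2 K.
ΔT = T_surf − T_eq = 94 − 84.2.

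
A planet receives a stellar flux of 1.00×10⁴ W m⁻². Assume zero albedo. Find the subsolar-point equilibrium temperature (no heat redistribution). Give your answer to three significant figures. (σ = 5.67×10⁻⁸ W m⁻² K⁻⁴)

T_ss ≈ 648 K

At the subsolar point the surface absorbs S(1−A) and emits σT⁴ per unit area — no factor of 4, since only the local patch is in balance.
T = [1.00×10⁴ × 1.00 / 5.67×10⁻⁸]^(1/4) = (1.76×10¹¹)^(1/4) = 648 K.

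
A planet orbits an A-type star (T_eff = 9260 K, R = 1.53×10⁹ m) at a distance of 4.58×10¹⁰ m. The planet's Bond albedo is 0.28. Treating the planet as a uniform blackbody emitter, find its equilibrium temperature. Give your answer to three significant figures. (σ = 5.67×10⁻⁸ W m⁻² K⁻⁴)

L = 4πR_⋆²σT_⋆⁴ = 4π(1.53×10⁹)² × 5.67×10⁻⁸ × (9260)⁴ = 1.23×10²⁸ W.
S = L/(4πd²) = 4.65×10⁵ W m⁻².
Energy balance: absorbed = emitted ⇒ πR²·S(1−A) = 4πR²·σT_eq⁴, so T_eq⁴ = S(1−A)/(4σ).
T_eq = [4.65×10⁵ × 0.72 / (4 × 5.67×10⁻⁸)]^(1/4) = (1.48×10¹²)^(1/4) = 1100 K.

T_eq ≈ 1100 K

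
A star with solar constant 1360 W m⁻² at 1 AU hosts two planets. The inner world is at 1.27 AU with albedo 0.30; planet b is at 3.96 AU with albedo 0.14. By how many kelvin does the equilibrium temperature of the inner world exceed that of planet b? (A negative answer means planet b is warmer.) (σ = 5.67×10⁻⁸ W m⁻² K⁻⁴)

ΔT ≈ 91.2 K

T_eq = [S₀(1−A)/(4σd²)]^(1/4), so T ∝ (1−A)^(1/4) / √d.
T₁ = [1360×0.70/(4×5.67×10⁻⁸×1.27²)]^(1/4) = 225.86 K.
T₂ = [1360×0.86/(4×5.67×10⁻⁸×3.96²)]^(1/4) = 134.66 K.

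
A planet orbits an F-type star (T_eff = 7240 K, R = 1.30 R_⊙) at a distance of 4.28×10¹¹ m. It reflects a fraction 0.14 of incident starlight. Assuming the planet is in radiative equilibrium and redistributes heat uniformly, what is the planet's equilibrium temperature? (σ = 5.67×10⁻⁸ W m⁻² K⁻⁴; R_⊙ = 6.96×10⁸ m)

R_⋆ = 1.30 × 6.96×10⁸ = 9.05×10⁸ m.
L = 4πR_⋆²σT_⋆⁴ = 4π(9.05×10⁸)² × 5.67×10⁻⁸ × (7240)⁴ = 1.60×10²⁷ W.
S = L/(4πd²) = 696 W m⁻².
Energy balance: absorbed = emitted ⇒ πR²·S(1−A) = 4πR²·σT_eq⁴, so T_eq⁴ = S(1−A)/(4σ).
T_eq = [696 × 0.86 / (4 × 5.67×10⁻⁸)]^(1/4) = (2.64×10⁹)^(1/4) = 227 K.

T_eq ≈ 227 K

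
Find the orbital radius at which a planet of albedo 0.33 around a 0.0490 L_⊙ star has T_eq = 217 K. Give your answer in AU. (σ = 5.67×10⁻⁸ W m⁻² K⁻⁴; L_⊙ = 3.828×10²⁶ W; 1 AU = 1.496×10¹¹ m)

L = 0.0490 × 3.828×10²⁶ = 1.88×10²⁵ W.
From T_eq⁴ = L(1−A)/(16πσd²): d = √[L(1−A)/(16πσT_eq⁴)].
d = √[1.88×10²⁵ × 0.67 / (16π × 5.67×10⁻⁸ × (217)⁴)] = 4.46×10¹⁰ m = 0.298 AU.

d ≈ 0.298 AU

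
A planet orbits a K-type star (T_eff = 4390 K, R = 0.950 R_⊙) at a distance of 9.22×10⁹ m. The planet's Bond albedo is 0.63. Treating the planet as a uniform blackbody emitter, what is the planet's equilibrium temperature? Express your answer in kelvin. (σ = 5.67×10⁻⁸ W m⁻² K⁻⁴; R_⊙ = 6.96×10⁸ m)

R_⋆ = 0.950 × 6.96×10⁸ = 6.61×10⁸ m.
L = 4πR_⋆²σT_⋆⁴ = 4π(6.61×10⁸)² × 5.67×10⁻⁸ × (4390)⁴ = 1.16×10²⁶ W.
S = L/(4πd²) = 1.08×10⁵ W m⁻².
Energy balance: absorbed = emitted ⇒ πR²·S(1−A) = 4πR²·σT_eq⁴, so T_eq⁴ = S(1−A)/(4σ).
T_eq = [1.08×10⁵ × 0.37 / (4 × 5.67×10⁻⁸)]^(1/4) = (1.77×10¹¹)^(1/4) = 648 K.

T_eq ≈ 648 K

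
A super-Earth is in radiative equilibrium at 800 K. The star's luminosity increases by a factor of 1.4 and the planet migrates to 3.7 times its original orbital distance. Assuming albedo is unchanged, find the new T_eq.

T_eq ∝ L^(1/4) · d^(−1/2).
T′ = 800 × 1.4^(1/4) / 3.7^(1/2) = 452 K.

T_eq ≈ 452 K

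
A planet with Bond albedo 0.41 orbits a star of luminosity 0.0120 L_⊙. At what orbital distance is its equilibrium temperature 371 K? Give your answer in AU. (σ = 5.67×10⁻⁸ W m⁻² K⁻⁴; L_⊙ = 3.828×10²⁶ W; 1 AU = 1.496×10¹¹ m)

L = 0.0120 × 3.828×10²⁶ = 4.59×10²⁴ W.
From T_eq⁴ = L(1−A)/(16πσd²): d = √[L(1−A)/(16πσT_eq⁴)].
d = √[4.59×10²⁴ × 0.59 / (16π × 5.67×10⁻⁸ × (371)⁴)] = 7.08×10⁹ m = 0.0474 AU.

d ≈ 0.0474 AU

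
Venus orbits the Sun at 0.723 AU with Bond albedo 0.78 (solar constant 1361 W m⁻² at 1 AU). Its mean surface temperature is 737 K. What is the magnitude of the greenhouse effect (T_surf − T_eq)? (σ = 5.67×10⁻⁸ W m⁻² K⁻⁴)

ΔT ≈ 512.8 K

S = 1361/0.723² = 2604 W m⁻².
T_eq = [S(1−A)/(4σ)]^(1/4) = [2604×0.22/(4×5.67×10⁻⁸)]^(1/4) = 224.2 K.
ΔT = T_surf − T_eq = 737 − 224.2.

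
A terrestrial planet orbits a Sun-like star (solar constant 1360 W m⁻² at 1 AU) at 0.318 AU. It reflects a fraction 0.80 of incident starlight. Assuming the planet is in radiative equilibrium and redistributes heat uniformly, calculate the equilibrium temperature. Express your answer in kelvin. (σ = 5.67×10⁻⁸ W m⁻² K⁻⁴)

Flux at 0.318 AU: S = 1360/0.318² = 1.34×10⁴ W m⁻².
Energy balance: absorbed = emitted ⇒ πR²·S(1−A) = 4πR²·σT_eq⁴, so T_eq⁴ = S(1−A)/(4σ).
T_eq = [1.34×10⁴ × 0.20 / (4 × 5.67×10⁻⁸)]^(1/4) = (1.19×10¹⁰)^(1/4) = 330 K.

T_eq ≈ 330 K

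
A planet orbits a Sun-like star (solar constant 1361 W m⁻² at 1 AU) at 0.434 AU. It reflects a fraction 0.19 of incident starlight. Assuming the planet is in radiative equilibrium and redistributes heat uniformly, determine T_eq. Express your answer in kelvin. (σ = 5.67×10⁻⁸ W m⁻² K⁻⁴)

Flux at 0.434 AU: S = 1361/0.434² = 7230 W m⁻².
Energy balance: absorbed = emitted ⇒ πR²·S(1−A) = 4πR²·σT_eq⁴, so T_eq⁴ = S(1−A)/(4σ).
T_eq = [7230 × 0.81 / (4 × 5.67×10⁻⁸)]^(1/4) = (2.58×10¹⁰)^(1/4) = 401 K.

T_eq ≈ 401 K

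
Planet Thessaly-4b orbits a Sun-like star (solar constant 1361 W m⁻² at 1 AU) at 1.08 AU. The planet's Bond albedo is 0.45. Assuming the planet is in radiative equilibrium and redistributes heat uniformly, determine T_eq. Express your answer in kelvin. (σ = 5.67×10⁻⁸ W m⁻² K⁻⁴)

Flux at 1.08 AU: S = 1361/1.08² = 1170 W m⁻².
Energy balance: absorbed = emitted ⇒ πR²·S(1−A) = 4πR²·σT_eq⁴, so T_eq⁴ = S(1−A)/(4σ).
T_eq = [1170 × 0.55 / (4 × 5.67×10⁻⁸)]^(1/4) = (2.83×10⁹)^(1/4) = 231 K.

T_eq ≈ 231 K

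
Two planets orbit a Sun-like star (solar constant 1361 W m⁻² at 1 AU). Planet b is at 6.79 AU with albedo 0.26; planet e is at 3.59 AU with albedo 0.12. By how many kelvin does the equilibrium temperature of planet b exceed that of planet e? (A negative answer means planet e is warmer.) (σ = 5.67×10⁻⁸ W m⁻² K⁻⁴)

ΔT ≈ -43.2 K

T_eq = [S₀(1−A)/(4σd²)]^(1/4), so T ∝ (1−A)^(1/4) / √d.
T₁ = [1361×0.74/(4×5.67×10⁻⁸×6.79²)]^(1/4) = 99.07 K.
T₂ = [1361×0.88/(4×5.67×10⁻⁸×3.59²)]^(1/4) = 142.27 K.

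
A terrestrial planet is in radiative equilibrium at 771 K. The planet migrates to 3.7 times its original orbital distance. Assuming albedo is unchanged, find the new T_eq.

T_eq ∝ L^(1/4) · d^(−1/2).
T′ = 771 / 3.7^(1/2) = 401 K.

T_eq ≈ 401 K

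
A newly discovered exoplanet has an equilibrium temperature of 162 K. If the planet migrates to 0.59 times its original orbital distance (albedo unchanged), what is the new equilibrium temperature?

T_eq ≈ 211 K

T_eq ∝ L^(1/4) · d^(−1/2).
T′ = 162 / 0.59^(1/2) = 211 K.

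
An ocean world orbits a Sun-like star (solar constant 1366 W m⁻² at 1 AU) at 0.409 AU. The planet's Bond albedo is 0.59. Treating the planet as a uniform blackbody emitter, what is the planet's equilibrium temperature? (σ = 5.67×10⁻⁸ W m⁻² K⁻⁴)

T_eq ≈ 349 K

Flux at 0.409 AU: S = 1366/0.409² = 8170 W m⁻².
Energy balance: absorbed = emitted ⇒ πR²·S(1−A) = 4πR²·σT_eq⁴, so T_eq⁴ = S(1−A)/(4σ).
T_eq = [8170 × 0.41 / (4 × 5.67×10⁻⁸)]^(1/4) = (1.48×10¹⁰)^(1/4) = 349 K.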